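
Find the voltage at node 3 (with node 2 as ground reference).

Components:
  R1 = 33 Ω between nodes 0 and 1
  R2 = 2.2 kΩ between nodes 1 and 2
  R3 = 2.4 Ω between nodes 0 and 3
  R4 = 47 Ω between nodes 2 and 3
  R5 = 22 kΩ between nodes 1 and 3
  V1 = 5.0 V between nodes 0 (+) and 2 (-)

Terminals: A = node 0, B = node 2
Nodal analysis, taking node 2 as the 0 V reference.
Source V1 fixes V_0 = 5 V.
KCL at each unknown node (sum of currents leaving = 0; resistances in Ω):
  Node 1: (V_1 - 5)/33 + (V_1 - 0)/2200 + (V_1 - V_3)/22000 = 0
  Node 3: (V_3 - 5)/2.4 + (V_3 - 0)/47 + (V_3 - V_1)/22000 = 0
Collecting terms (coefficients in siemens):
  0.0308·V_1 - 0.00004545·V_3 = 0.1515
  0.438·V_3 - 0.00004545·V_1 = 2.083
Determinant D = (0.0308)(0.438) - (-0.00004545)(-0.00004545) = 0.01349
V_1 = [(0.1515)(0.438) - (-0.00004545)(2.083)]/D = 4.926 V
V_3 = [(0.0308)(2.083) - (0.1515)(-0.00004545)]/D = 4.757 V
The requested potential is V_3 = 4.757 V.

Final answer: V_3 = 4.757 V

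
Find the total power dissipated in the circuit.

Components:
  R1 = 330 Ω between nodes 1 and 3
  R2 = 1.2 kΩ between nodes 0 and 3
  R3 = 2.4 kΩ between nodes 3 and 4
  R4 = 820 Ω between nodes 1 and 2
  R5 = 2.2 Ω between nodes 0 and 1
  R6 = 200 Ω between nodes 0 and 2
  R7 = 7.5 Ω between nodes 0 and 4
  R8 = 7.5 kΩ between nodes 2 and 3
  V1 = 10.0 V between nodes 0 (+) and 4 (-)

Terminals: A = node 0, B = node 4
Nodal analysis, taking node 4 as the 0 V reference.
Source V1 fixes V_0 = 10 V.
KCL at each unknown node (sum of currents leaving = 0; resistances in Ω):
  Node 1: (V_1 - V_3)/330 + (V_1 - V_2)/820 + (V_1 - 10)/2.2 = 0
  Node 2: (V_2 - V_1)/820 + (V_2 - 10)/200 + (V_2 - V_3)/7500 = 0
  Node 3: (V_3 - V_1)/330 + (V_3 - 10)/1200 + (V_3 - 0)/2400 + (V_3 - V_2)/7500 = 0
Collecting terms (coefficients in siemens):
  0.4588·V_1 - 0.00122·V_2 - 0.00303·V_3 = 4.545
  0.006353·V_2 - 0.00122·V_1 - 0.0001333·V_3 = 0.05
  0.004414·V_3 - 0.00303·V_1 - 0.0001333·V_2 = 0.008333
Solving these 3 simultaneous equations (Gaussian elimination) gives:
  V_1 = 9.994 V, V_2 = 9.979 V, V_3 = 9.051 V
Power in each resistor, P = (ΔV)²/R:
  P_R1 = (9.994 - 9.051)²/330 = 0.002693 W
  P_R2 = (10 - 9.051)²/1200 = 0.0007505 W
  P_R3 = (9.051 - 0)²/2400 = 0.03413 W
  P_R4 = (9.994 - 9.979)²/820 = 0.0000002674 W
  P_R5 = (10 - 9.994)²/2.2 = 0.00001818 W
  P_R6 = (10 - 9.979)²/200 = 0.000002233 W
  P_R7 = (10 - 0)²/7.5 = 13.33 W
  P_R8 = (9.979 - 9.051)²/7500 = 0.0001148 W
P_total = P_R1 + P_R2 + P_R3 + P_R4 + P_R5 + P_R6 + P_R7 + P_R8 = 13.37 W

Final answer: 13.37 W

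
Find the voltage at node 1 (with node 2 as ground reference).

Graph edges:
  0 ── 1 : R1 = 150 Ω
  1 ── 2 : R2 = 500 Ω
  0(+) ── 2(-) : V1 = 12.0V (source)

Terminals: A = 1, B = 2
Nodal analysis, taking node 2 as the 0 V reference.
Source V1 fixes V_0 = 12 V.
KCL at each unknown node (sum of currents leaving = 0; resistances in Ω):
  Node 1: (V_1 - 12)/150 + (V_1 - 0)/500 = 0
Collecting terms: 0.008667 × V_1 = 0.08  =>  V_1 = 9.231 V
The requested potential is V_1 = 9.231 V.

Final answer: V_1 = 9.231 V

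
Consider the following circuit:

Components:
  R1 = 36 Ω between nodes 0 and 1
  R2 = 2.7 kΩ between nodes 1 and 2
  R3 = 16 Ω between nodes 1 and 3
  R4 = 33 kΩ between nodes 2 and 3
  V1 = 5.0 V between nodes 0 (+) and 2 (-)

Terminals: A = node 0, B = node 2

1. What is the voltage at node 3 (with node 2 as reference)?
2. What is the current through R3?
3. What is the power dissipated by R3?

Nodal analysis, taking node 2 as the 0 V reference.
Source V1 fixes V_0 = 5 V.
KCL at each unknown node (sum of currents leaving = 0; resistances in Ω):
  Node 1: (V_1 - 5)/36 + (V_1 - 0)/2700 + (V_1 - V_3)/16 = 0
  Node 3: (V_3 - V_1)/16 + (V_3 - 0)/33000 = 0
Collecting terms (coefficients in siemens):
  0.09065·V_1 - 0.0625·V_3 = 0.1389
  0.06253·V_3 - 0.0625·V_1 = 0
Determinant D = (0.09065)(0.06253) - (-0.0625)(-0.0625) = 0.001762
V_1 = [(0.1389)(0.06253) - (-0.0625)(0)]/D = 4.929 V
V_3 = [(0.09065)(0) - (0.1389)(-0.0625)]/D = 4.927 V
Part 1:
  Read off the nodal solution: V_3 = 4.927 V
Part 2:
  I_R3 = (V_1 - V_3)/R3 = (4.929 - 4.927)/16 = 0.0001493 A
  Magnitude: I_R3 = 0.0001493 A
Part 3:
  I_R3 = (V_1 - V_3)/R3 = (4.929 - 4.927)/16 = 0.0001493 A
  P_R3 = I_R3² × R3 = (0.0001493)² × 16 = 0.0000003566 W

Final answers:
1. V_3 = 4.927 V
2. I_R3 = 0.0001493 A
3. P_R3 = 3.566e-07 W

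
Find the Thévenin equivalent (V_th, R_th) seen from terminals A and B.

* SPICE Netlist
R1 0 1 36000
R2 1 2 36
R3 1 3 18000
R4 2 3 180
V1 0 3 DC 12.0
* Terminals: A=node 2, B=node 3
Step 1 — V_th is the open-circuit voltage V_A - V_B (nothing connected across the terminals).
Nodal analysis, taking node 3 as the 0 V reference.
Source V1 fixes V_0 = 12 V.
KCL at each unknown node (sum of currents leaving = 0; resistances in Ω):
  Node 1: (V_1 - 12)/36000 + (V_1 - V_2)/36 + (V_1 - 0)/18000 = 0
  Node 2: (V_2 - V_1)/36 + (V_2 - 0)/180 = 0
Collecting terms (coefficients in siemens):
  0.02786·V_1 - 0.02778·V_2 = 0.0003333
  0.03333·V_2 - 0.02778·V_1 = 0
Determinant D = (0.02786)(0.03333) - (-0.02778)(-0.02778) = 0.0001571
V_1 = [(0.0003333)(0.03333) - (-0.02778)(0)]/D = 0.07073 V
V_2 = [(0.02786)(0) - (0.0003333)(-0.02778)]/D = 0.05894 V
V_th = V_2 - V_3 = 0.05894 - 0 = 0.05894 V
Step 2 — R_th: zero the source — replace V1 by a short circuit (node 3 merges into node 0) — and find the resistance seen between A (node 2) and B (node 0).
Reduce the network between node 2 (A) and node 0 (B) by series/parallel combination:
  Rp1 = R1 ‖ R3 (parallel, both between nodes 0 and 1) = 1/(1/36000 + 1/18000) = 12000 Ω
  Rs1 = R2 + Rp1 (series, joined only at node 1) = 36 + 12000 = 12040 Ω
  Rp2 = R4 ‖ Rs1 (parallel, both between nodes 0 and 2) = 1/(1/180 + 1/12040) = 177.3 Ω
R_th = 177.3 Ω

Final answer: V_th = 0.05894 V, R_th = 177.3 Ω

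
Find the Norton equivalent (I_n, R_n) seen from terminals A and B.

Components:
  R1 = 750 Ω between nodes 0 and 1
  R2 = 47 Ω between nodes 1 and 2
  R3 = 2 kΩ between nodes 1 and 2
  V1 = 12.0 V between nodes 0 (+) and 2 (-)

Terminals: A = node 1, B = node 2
Find the Thévenin equivalent first; then I_n = V_th/R_th and R_n = R_th.
Step 1 — V_th is the open-circuit voltage V_A - V_B (nothing connected across the terminals).
Nodal analysis, taking node 2 as the 0 V reference.
Source V1 fixes V_0 = 12 V.
KCL at each unknown node (sum of currents leaving = 0; resistances in Ω):
  Node 1: (V_1 - 12)/750 + (V_1 - 0)/47 + (V_1 - 0)/2000 = 0
Collecting terms: 0.02311 × V_1 = 0.016  =>  V_1 = 0.6923 V
V_th = V_1 - V_2 = 0.6923 - 0 = 0.6923 V
Step 2 — R_th: zero the source — replace V1 by a short circuit (node 2 merges into node 0) — and find the resistance seen between A (node 1) and B (node 0).
Reduce the network between node 1 (A) and node 0 (B) by series/parallel combination:
  Rp1 = R1 ‖ R2 ‖ R3 (parallel, all between nodes 0 and 1) = 1/(1/750 + 1/47 + 1/2000) = 43.27 Ω
R_th = 43.27 Ω
I_n = V_th/R_th = 0.6923/43.27 = 0.016 A, and R_n = R_th = 43.27 Ω

Final answer: I_n = 0.016 A, R_n = 43.27 Ω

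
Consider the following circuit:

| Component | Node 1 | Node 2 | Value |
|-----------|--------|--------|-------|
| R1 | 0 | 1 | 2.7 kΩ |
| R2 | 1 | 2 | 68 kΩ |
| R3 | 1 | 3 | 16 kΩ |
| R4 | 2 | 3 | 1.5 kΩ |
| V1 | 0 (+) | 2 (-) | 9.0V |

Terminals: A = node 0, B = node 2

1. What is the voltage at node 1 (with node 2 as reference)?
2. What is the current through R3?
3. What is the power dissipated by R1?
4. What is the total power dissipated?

Nodal analysis, taking node 2 as the 0 V reference.
Source V1 fixes V_0 = 9 V.
KCL at each unknown node (sum of currents leaving = 0; resistances in Ω):
  Node 1: (V_1 - 9)/2700 + (V_1 - 0)/68000 + (V_1 - V_3)/16000 = 0
  Node 3: (V_3 - V_1)/16000 + (V_3 - 0)/1500 = 0
Collecting terms (coefficients in siemens):
  0.0004476·V_1 - 0.0000625·V_3 = 0.003333
  0.0007292·V_3 - 0.0000625·V_1 = 0
Determinant D = (0.0004476)(0.0007292) - (-0.0000625)(-0.0000625) = 0.0000003225
V_1 = [(0.003333)(0.0007292) - (-0.0000625)(0)]/D = 7.538 V
V_3 = [(0.0004476)(0) - (0.003333)(-0.0000625)]/D = 0.6461 V
Part 1:
  Read off the nodal solution: V_1 = 7.538 V
Part 2:
  I_R3 = (V_1 - V_3)/R3 = (7.538 - 0.6461)/16000 = 0.0004307 A
  Magnitude: I_R3 = 0.0004307 A
Part 3:
  I_R1 = (V_0 - V_1)/R1 = (9 - 7.538)/2700 = 0.0005416 A
  P_R1 = I_R1² × R1 = (0.0005416)² × 2700 = 0.0007919 W
Part 4:
  Power in each resistor, P = (ΔV)²/R:
    P_R1 = (9 - 7.538)²/2700 = 0.0007919 W
    P_R2 = (7.538 - 0)²/68000 = 0.0008356 W
    P_R3 = (7.538 - 0.6461)²/16000 = 0.002968 W
    P_R4 = (0 - 0.6461)²/1500 = 0.0002783 W
  P_total = P_R1 + P_R2 + P_R3 + P_R4 = 0.004874 W

Final answers:
1. V_1 = 7.538 V
2. I_R3 = 0.0004307 A
3. P_R1 = 0.0007919 W
4. P_total = 0.004874 W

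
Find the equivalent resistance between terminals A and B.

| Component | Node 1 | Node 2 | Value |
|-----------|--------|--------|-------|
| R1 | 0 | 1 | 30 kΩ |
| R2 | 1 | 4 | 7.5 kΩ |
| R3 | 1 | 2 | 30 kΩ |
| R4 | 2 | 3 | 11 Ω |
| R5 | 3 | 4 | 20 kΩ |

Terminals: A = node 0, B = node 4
Reduce the network between node 0 (A) and node 4 (B) by series/parallel combination:
  Rs1 = R3 + R4 (series, joined only at node 2) = 30000 + 11 = 30010 Ω
  Rs2 = R5 + Rs1 (series, joined only at node 3) = 20000 + 30010 = 50010 Ω
  Rp1 = R2 ‖ Rs2 (parallel, both between nodes 1 and 4) = 1/(1/7500 + 1/50010) = 6522 Ω
  Rs3 = R1 + Rp1 (series, joined only at node 1) = 30000 + 6522 = 36520 Ω
R_eq = 36.52 kΩ

Final answer: 36.52 kΩ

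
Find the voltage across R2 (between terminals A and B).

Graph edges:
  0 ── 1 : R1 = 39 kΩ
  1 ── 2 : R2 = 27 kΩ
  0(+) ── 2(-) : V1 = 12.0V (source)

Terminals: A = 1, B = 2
R1 and R2 are in series across V1 (node 0 → node 1 → node 2), and the output A–B is taken across R2, so this is a voltage divider.
Series current: I = V1/(R1 + R2) = 12/(39000 + 27000) = 12/66000 = 0.0001818 A
V_R2 = I × R2 = V1 × R2/(R1 + R2) = 12 × 27000/66000 = 4.909 V

Final answer: 4.909 V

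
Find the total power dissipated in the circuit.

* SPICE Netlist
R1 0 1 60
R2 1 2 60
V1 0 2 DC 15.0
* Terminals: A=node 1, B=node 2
Nodal analysis, taking node 2 as the 0 V reference.
Source V1 fixes V_0 = 15 V.
KCL at each unknown node (sum of currents leaving = 0; resistances in Ω):
  Node 1: (V_1 - 15)/60 + (V_1 - 0)/60 = 0
Collecting terms: 0.03333 × V_1 = 0.25  =>  V_1 = 7.5 V
Power in each resistor, P = (ΔV)²/R:
  P_R1 = (15 - 7.5)²/60 = 0.9375 W
  P_R2 = (7.5 - 0)²/60 = 0.9375 W
P_total = P_R1 + P_R2 = 1.875 W

Final answer: 1.875 W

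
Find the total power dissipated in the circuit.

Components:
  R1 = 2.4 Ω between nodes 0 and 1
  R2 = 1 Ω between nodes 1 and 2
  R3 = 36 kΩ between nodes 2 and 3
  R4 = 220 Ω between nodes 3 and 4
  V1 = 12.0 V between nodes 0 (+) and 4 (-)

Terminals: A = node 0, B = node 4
Nodal analysis, taking node 4 as the 0 V reference.
Source V1 fixes V_0 = 12 V.
KCL at each unknown node (sum of currents leaving = 0; resistances in Ω):
  Node 1: (V_1 - 12)/2.4 + (V_1 - V_2)/1 = 0
  Node 2: (V_2 - V_1)/1 + (V_2 - V_3)/36000 = 0
  Node 3: (V_3 - V_2)/36000 + (V_3 - 0)/220 = 0
Collecting terms (coefficients in siemens):
  1.417·V_1 - 1·V_2 = 5
  1·V_2 - 1·V_1 - 0.00002778·V_3 = 0
  0.004573·V_3 - 0.00002778·V_2 = 0
Solving these 3 simultaneous equations (Gaussian elimination) gives:
  V_1 = 12 V, V_2 = 12 V, V_3 = 0.07288 V
Power in each resistor, P = (ΔV)²/R:
  P_R1 = (12 - 12)²/2.4 = 0.0000002634 W
  P_R2 = (12 - 12)²/1 = 0.0000001097 W
  P_R3 = (12 - 0.07288)²/36000 = 0.003951 W
  P_R4 = (0.07288 - 0)²/220 = 0.00002414 W
P_total = P_R1 + P_R2 + P_R3 + P_R4 = 0.003975 W

Final answer: 0.003975 W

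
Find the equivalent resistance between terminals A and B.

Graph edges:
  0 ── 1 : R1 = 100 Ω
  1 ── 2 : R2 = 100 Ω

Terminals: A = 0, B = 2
Reduce the network between node 0 (A) and node 2 (B) by series/parallel combination:
  Rs1 = R1 + R2 (series, joined only at node 1) = 100 + 100 = 200 Ω
R_eq = 200 Ω

Final answer: 200 Ω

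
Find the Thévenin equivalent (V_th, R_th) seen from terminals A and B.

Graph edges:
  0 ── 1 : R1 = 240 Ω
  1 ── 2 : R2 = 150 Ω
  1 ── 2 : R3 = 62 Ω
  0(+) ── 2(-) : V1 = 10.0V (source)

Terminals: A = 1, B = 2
Step 1 — V_th is the open-circuit voltage V_A - V_B (nothing connected across the terminals).
Nodal analysis, taking node 2 as the 0 V reference.
Source V1 fixes V_0 = 10 V.
KCL at each unknown node (sum of currents leaving = 0; resistances in Ω):
  Node 1: (V_1 - 10)/240 + (V_1 - 0)/150 + (V_1 - 0)/62 = 0
Collecting terms: 0.02696 × V_1 = 0.04167  =>  V_1 = 1.545 V
V_th = V_1 - V_2 = 1.545 - 0 = 1.545 V
Step 2 — R_th: zero the source — replace V1 by a short circuit (node 2 merges into node 0) — and find the resistance seen between A (node 1) and B (node 0).
Reduce the network between node 1 (A) and node 0 (B) by series/parallel combination:
  Rp1 = R1 ‖ R2 ‖ R3 (parallel, all between nodes 0 and 1) = 1/(1/240 + 1/150 + 1/62) = 37.09 Ω
R_th = 37.09 Ω

Final answer: V_th = 1.545 V, R_th = 37.09 Ω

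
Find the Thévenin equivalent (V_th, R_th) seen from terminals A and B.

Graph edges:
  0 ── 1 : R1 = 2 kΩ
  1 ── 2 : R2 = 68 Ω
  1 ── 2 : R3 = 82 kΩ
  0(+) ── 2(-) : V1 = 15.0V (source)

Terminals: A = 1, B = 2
Step 1 — V_th is the open-circuit voltage V_A - V_B (nothing connected across the terminals).
Nodal analysis, taking node 2 as the 0 V reference.
Source V1 fixes V_0 = 15 V.
KCL at each unknown node (sum of currents leaving = 0; resistances in Ω):
  Node 1: (V_1 - 15)/2000 + (V_1 - 0)/68 + (V_1 - 0)/82000 = 0
Collecting terms: 0.01522 × V_1 = 0.0075  =>  V_1 = 0.4928 V
V_th = V_1 - V_2 = 0.4928 - 0 = 0.4928 V
Step 2 — R_th: zero the source — replace V1 by a short circuit (node 2 merges into node 0) — and find the resistance seen between A (node 1) and B (node 0).
Reduce the network between node 1 (A) and node 0 (B) by series/parallel combination:
  Rp1 = R1 ‖ R2 ‖ R3 (parallel, all between nodes 0 and 1) = 1/(1/2000 + 1/68 + 1/82000) = 65.71 Ω
R_th = 65.71 Ω

Final answer: V_th = 0.4928 V, R_th = 65.71 Ω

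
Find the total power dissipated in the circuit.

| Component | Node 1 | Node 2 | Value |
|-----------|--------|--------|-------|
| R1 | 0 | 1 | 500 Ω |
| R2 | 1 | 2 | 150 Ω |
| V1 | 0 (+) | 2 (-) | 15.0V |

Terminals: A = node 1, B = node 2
Nodal analysis, taking node 2 as the 0 V reference.
Source V1 fixes V_0 = 15 V.
KCL at each unknown node (sum of currents leaving = 0; resistances in Ω):
  Node 1: (V_1 - 15)/500 + (V_1 - 0)/150 = 0
Collecting terms: 0.008667 × V_1 = 0.03  =>  V_1 = 3.462 V
Power in each resistor, P = (ΔV)²/R:
  P_R1 = (15 - 3.462)²/500 = 0.2663 W
  P_R2 = (3.462 - 0)²/150 = 0.07988 W
P_total = P_R1 + P_R2 = 0.3462 W

Final answer: 0.3462 W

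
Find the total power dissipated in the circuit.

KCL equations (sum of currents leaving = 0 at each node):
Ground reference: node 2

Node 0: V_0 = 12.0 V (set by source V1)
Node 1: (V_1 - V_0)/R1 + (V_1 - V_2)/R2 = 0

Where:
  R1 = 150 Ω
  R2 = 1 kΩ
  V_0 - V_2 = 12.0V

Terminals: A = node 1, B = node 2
Nodal analysis, taking node 2 as the 0 V reference.
Source V1 fixes V_0 = 12 V.
KCL at each unknown node (sum of currents leaving = 0; resistances in Ω):
  Node 1: (V_1 - 12)/150 + (V_1 - 0)/1000 = 0
Collecting terms: 0.007667 × V_1 = 0.08  =>  V_1 = 10.43 V
Power in each resistor, P = (ΔV)²/R:
  P_R1 = (12 - 10.43)²/150 = 0.01633 W
  P_R2 = (10.43 - 0)²/1000 = 0.1089 W
P_total = P_R1 + P_R2 = 0.1252 W

Final answer: 0.1252 W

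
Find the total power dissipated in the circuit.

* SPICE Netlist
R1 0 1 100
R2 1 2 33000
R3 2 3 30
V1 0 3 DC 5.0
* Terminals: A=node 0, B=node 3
Nodal analysis, taking node 3 as the 0 V reference.
Source V1 fixes V_0 = 5 V.
KCL at each unknown node (sum of currents leaving = 0; resistances in Ω):
  Node 1: (V_1 - 5)/100 + (V_1 - V_2)/33000 = 0
  Node 2: (V_2 - V_1)/33000 + (V_2 - 0)/30 = 0
Collecting terms (coefficients in siemens):
  0.01003·V_1 - 0.0000303·V_2 = 0.05
  0.03336·V_2 - 0.0000303·V_1 = 0
Determinant D = (0.01003)(0.03336) - (-0.0000303)(-0.0000303) = 0.0003346
V_1 = [(0.05)(0.03336) - (-0.0000303)(0)]/D = 4.985 V
V_2 = [(0.01003)(0) - (0.05)(-0.0000303)]/D = 0.004528 V
Power in each resistor, P = (ΔV)²/R:
  P_R1 = (5 - 4.985)²/100 = 0.000002278 W
  P_R2 = (4.985 - 0.004528)²/33000 = 0.0007516 W
  P_R3 = (0.004528 - 0)²/30 = 0.0000006833 W
P_total = P_R1 + P_R2 + P_R3 = 0.0007546 W

Final answer: 0.0007546 W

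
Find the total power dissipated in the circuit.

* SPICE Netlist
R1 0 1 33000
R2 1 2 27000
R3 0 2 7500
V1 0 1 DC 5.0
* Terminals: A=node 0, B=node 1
Nodal analysis, taking node 1 as the 0 V reference.
Source V1 fixes V_0 = 5 V.
KCL at each unknown node (sum of currents leaving = 0; resistances in Ω):
  Node 2: (V_2 - 0)/27000 + (V_2 - 5)/7500 = 0
Collecting terms: 0.0001704 × V_2 = 0.0006667  =>  V_2 = 3.913 V
Power in each resistor, P = (ΔV)²/R:
  P_R1 = (5 - 0)²/33000 = 0.0007576 W
  P_R2 = (0 - 3.913)²/27000 = 0.0005671 W
  P_R3 = (5 - 3.913)²/7500 = 0.0001575 W
P_total = P_R1 + P_R2 + P_R3 = 0.001482 W

Final answer: 0.001482 W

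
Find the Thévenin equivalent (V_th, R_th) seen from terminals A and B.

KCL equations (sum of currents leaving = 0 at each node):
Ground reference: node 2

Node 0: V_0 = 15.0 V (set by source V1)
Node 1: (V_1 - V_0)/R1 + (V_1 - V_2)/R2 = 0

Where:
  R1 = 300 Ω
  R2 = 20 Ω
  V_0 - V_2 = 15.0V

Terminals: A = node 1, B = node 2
Step 1 — V_th is the open-circuit voltage V_A - V_B (nothing connected across the terminals).
Nodal analysis, taking node 2 as the 0 V reference.
Source V1 fixes V_0 = 15 V.
KCL at each unknown node (sum of currents leaving = 0; resistances in Ω):
  Node 1: (V_1 - 15)/300 + (V_1 - 0)/20 = 0
Collecting terms: 0.05333 × V_1 = 0.05  =>  V_1 = 0.9375 V
V_th = V_1 - V_2 = 0.9375 - 0 = 0.9375 V
Step 2 — R_th: zero the source — replace V1 by a short circuit (node 2 merges into node 0) — and find the resistance seen between A (node 1) and B (node 0).
Reduce the network between node 1 (A) and node 0 (B) by series/parallel combination:
  Rp1 = R1 ‖ R2 (parallel, both between nodes 0 and 1) = 1/(1/300 + 1/20) = 18.75 Ω
R_th = 18.75 Ω

Final answer: V_th = 0.9375 V, R_th = 18.75 Ω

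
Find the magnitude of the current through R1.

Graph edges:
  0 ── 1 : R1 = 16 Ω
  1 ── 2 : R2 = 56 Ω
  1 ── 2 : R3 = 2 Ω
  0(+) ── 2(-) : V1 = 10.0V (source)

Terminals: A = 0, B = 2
Nodal analysis, taking node 2 as the 0 V reference.
Source V1 fixes V_0 = 10 V.
KCL at each unknown node (sum of currents leaving = 0; resistances in Ω):
  Node 1: (V_1 - 10)/16 + (V_1 - 0)/56 + (V_1 - 0)/2 = 0
Collecting terms: 0.5804 × V_1 = 0.625  =>  V_1 = 1.077 V
I_R1 = (V_0 - V_1)/R1 = (10 - 1.077)/16 = 0.5577 A
|I_R1| = 0.5577 A

Final answer: |I_R1| = 0.5577 A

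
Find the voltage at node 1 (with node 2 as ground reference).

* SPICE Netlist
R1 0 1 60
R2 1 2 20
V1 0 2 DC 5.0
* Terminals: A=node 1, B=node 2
Nodal analysis, taking node 2 as the 0 V reference.
Source V1 fixes V_0 = 5 V.
KCL at each unknown node (sum of currents leaving = 0; resistances in Ω):
  Node 1: (V_1 - 5)/60 + (V_1 - 0)/20 = 0
Collecting terms: 0.06667 × V_1 = 0.08333  =>  V_1 = 1.25 V
The requested potential is V_1 = 1.25 V.

Final answer: V_1 = 1.25 V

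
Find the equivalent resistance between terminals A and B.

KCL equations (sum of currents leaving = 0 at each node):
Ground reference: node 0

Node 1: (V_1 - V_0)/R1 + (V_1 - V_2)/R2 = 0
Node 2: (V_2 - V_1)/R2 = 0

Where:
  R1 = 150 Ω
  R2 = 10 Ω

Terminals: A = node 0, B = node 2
Reduce the network between node 0 (A) and node 2 (B) by series/parallel combination:
  Rs1 = R1 + R2 (series, joined only at node 1) = 150 + 10 = 160 Ω
R_eq = 160 Ω

Final answer: 160 Ω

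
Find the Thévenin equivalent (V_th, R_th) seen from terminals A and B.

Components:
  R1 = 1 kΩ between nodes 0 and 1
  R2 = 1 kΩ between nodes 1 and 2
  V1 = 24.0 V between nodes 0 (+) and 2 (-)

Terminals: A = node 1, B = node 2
Step 1 — V_th is the open-circuit voltage V_A - V_B (nothing connected across the terminals).
Nodal analysis, taking node 2 as the 0 V reference.
Source V1 fixes V_0 = 24 V.
KCL at each unknown node (sum of currents leaving = 0; resistances in Ω):
  Node 1: (V_1 - 24)/1000 + (V_1 - 0)/1000 = 0
Collecting terms: 0.002 × V_1 = 0.024  =>  V_1 = 12 V
V_th = V_1 - V_2 = 12 - 0 = 12 V
Step 2 — R_th: zero the source — replace V1 by a short circuit (node 2 merges into node 0) — and find the resistance seen between A (node 1) and B (node 0).
Reduce the network between node 1 (A) and node 0 (B) by series/parallel combination:
  Rp1 = R1 ‖ R2 (parallel, both between nodes 0 and 1) = 1/(1/1000 + 1/1000) = 500 Ω
R_th = 500 Ω

Final answer: V_th = 12 V, R_th = 500 Ω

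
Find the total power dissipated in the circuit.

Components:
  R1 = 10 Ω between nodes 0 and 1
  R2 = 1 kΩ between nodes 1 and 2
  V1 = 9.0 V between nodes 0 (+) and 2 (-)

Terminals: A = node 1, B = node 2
Nodal analysis, taking node 2 as the 0 V reference.
Source V1 fixes V_0 = 9 V.
KCL at each unknown node (sum of currents leaving = 0; resistances in Ω):
  Node 1: (V_1 - 9)/10 + (V_1 - 0)/1000 = 0
Collecting terms: 0.101 × V_1 = 0.9  =>  V_1 = 8.911 V
Power in each resistor, P = (ΔV)²/R:
  P_R1 = (9 - 8.911)²/10 = 0.000794 W
  P_R2 = (8.911 - 0)²/1000 = 0.0794 W
P_total = P_R1 + P_R2 = 0.0802 W

Final answer: 0.0802 W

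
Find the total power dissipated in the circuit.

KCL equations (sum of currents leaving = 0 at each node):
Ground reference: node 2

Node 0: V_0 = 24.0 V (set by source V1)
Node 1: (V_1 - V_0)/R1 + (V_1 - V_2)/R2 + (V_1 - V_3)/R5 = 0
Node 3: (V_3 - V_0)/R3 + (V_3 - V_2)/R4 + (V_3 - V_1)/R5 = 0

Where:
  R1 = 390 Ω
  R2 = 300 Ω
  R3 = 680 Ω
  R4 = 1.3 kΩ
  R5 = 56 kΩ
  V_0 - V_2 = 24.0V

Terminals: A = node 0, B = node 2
Nodal analysis, taking node 2 as the 0 V reference.
Source V1 fixes V_0 = 24 V.
KCL at each unknown node (sum of currents leaving = 0; resistances in Ω):
  Node 1: (V_1 - 24)/390 + (V_1 - 0)/300 + (V_1 - V_3)/56000 = 0
  Node 3: (V_3 - 24)/680 + (V_3 - 0)/1300 + (V_3 - V_1)/56000 = 0
Collecting terms (coefficients in siemens):
  0.005915·V_1 - 0.00001786·V_3 = 0.06154
  0.002258·V_3 - 0.00001786·V_1 = 0.03529
Determinant D = (0.005915)(0.002258) - (-0.00001786)(-0.00001786) = 0.00001335
V_1 = [(0.06154)(0.002258) - (-0.00001786)(0.03529)]/D = 10.45 V
V_3 = [(0.005915)(0.03529) - (0.06154)(-0.00001786)]/D = 15.72 V
Power in each resistor, P = (ΔV)²/R:
  P_R1 = (24 - 10.45)²/390 = 0.4707 W
  P_R2 = (10.45 - 0)²/300 = 0.3641 W
  P_R3 = (24 - 15.72)²/680 = 0.1009 W
  P_R4 = (0 - 15.72)²/1300 = 0.19 W
  P_R5 = (10.45 - 15.72)²/56000 = 0.000495 W
P_total = P_R1 + P_R2 + P_R3 + P_R4 + P_R5 = 1.126 W

Final answer: 1.126 W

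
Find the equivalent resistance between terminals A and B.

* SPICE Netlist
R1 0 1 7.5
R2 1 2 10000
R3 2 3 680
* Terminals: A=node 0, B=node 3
Reduce the network between node 0 (A) and node 3 (B) by series/parallel combination:
  Rs1 = R1 + R2 (series, joined only at node 1) = 7.5 + 10000 = 10010 Ω
  Rs2 = R3 + Rs1 (series, joined only at node 2) = 680 + 10010 = 10690 Ω
R_eq = 10.69 kΩ

Final answer: 10.69 kΩ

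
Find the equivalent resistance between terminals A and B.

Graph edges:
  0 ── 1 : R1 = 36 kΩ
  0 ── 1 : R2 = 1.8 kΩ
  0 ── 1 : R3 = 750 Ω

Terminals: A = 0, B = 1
Reduce the network between node 0 (A) and node 1 (B) by series/parallel combination:
  Rp1 = R1 ‖ R2 ‖ R3 (parallel, all between nodes 0 and 1) = 1/(1/36000 + 1/1800 + 1/750) = 521.7 Ω
R_eq = 521.7 Ω

Final answer: 521.7 Ω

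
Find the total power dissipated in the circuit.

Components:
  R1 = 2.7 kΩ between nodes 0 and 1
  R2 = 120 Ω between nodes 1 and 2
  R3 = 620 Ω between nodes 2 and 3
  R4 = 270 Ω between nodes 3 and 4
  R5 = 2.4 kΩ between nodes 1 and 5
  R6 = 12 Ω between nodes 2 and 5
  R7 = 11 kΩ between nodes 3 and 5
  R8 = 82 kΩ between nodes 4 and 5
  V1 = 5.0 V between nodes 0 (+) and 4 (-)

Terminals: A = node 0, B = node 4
Nodal analysis, taking node 4 as the 0 V reference.
Source V1 fixes V_0 = 5 V.
KCL at each unknown node (sum of currents leaving = 0; resistances in Ω):
  Node 1: (V_1 - 5)/2700 + (V_1 - V_2)/120 + (V_1 - V_5)/2400 = 0
  Node 2: (V_2 - V_1)/120 + (V_2 - V_3)/620 + (V_2 - V_5)/12 = 0
  Node 3: (V_3 - V_2)/620 + (V_3 - 0)/270 + (V_3 - V_5)/11000 = 0
  Node 5: (V_5 - V_1)/2400 + (V_5 - V_2)/12 + (V_5 - V_3)/11000 + (V_5 - 0)/82000 = 0
Collecting terms (coefficients in siemens):
  0.00912·V_1 - 0.008333·V_2 - 0.0004167·V_5 = 0.001852
  0.09328·V_2 - 0.008333·V_1 - 0.001613·V_3 - 0.08333·V_5 = 0
  0.005408·V_3 - 0.001613·V_2 - 0.00009091·V_5 = 0
  0.08385·V_5 - 0.0004167·V_1 - 0.08333·V_2 - 0.00009091·V_3 = 0
Solving these 4 simultaneous equations (Gaussian elimination) gives:
  V_1 = 1.314 V, V_2 = 1.158 V, V_3 = 0.3648 V, V_5 = 1.158 V
Power in each resistor, P = (ΔV)²/R:
  P_R1 = (5 - 1.314)²/2700 = 0.005033 W
  P_R2 = (1.314 - 1.158)²/120 = 0.0002028 W
  P_R3 = (1.158 - 0.3648)²/620 = 0.001014 W
  P_R4 = (0.3648 - 0)²/270 = 0.0004929 W
  P_R5 = (1.314 - 1.158)²/2400 = 0.00001017 W
  P_R6 = (1.158 - 1.158)²/12 = 0.000000005329 W
  P_R7 = (0.3648 - 1.158)²/11000 = 0.00005713 W
  P_R8 = (0 - 1.158)²/82000 = 0.00001634 W
P_total = P_R1 + P_R2 + P_R3 + P_R4 + P_R5 + P_R6 + P_R7 + P_R8 = 0.006826 W

Final answer: 0.006826 W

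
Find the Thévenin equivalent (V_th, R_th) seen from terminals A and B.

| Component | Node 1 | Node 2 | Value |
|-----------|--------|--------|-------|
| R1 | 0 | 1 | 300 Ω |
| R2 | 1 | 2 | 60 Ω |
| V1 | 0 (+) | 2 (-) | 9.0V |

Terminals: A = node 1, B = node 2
Step 1 — V_th is the open-circuit voltage V_A - V_B (nothing connected across the terminals).
Nodal analysis, taking node 2 as the 0 V reference.
Source V1 fixes V_0 = 9 V.
KCL at each unknown node (sum of currents leaving = 0; resistances in Ω):
  Node 1: (V_1 - 9)/300 + (V_1 - 0)/60 = 0
Collecting terms: 0.02 × V_1 = 0.03  =>  V_1 = 1.5 V
V_th = V_1 - V_2 = 1.5 - 0 = 1.5 V
Step 2 — R_th: zero the source — replace V1 by a short circuit (node 2 merges into node 0) — and find the resistance seen between A (node 1) and B (node 0).
Reduce the network between node 1 (A) and node 0 (B) by series/parallel combination:
  Rp1 = R1 ‖ R2 (parallel, both between nodes 0 and 1) = 1/(1/300 + 1/60) = 50 Ω
R_th = 50 Ω

Final answer: V_th = 1.5 V, R_th = 50 Ω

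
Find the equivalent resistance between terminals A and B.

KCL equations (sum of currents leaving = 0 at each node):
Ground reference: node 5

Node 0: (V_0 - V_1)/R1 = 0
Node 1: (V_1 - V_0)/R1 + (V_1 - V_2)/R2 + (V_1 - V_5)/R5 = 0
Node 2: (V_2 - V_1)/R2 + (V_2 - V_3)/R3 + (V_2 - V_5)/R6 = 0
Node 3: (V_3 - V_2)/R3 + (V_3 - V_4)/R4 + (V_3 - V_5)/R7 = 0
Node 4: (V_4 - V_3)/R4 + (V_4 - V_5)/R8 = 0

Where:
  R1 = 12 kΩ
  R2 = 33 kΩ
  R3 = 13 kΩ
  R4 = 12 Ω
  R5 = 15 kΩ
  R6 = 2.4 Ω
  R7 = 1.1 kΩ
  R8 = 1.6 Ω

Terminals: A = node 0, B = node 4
The network is not a plain series/parallel combination. Inject a 1 A test current into terminal A (node 0) and return it from terminal B (node 4); then R_eq = V_A / (1 A).
Nodal analysis, taking node 4 as the 0 V reference.
Current source I_test pushes 1 A into node 0 and draws it out of node 4.
KCL at each unknown node (sum of currents leaving = 0; resistances in Ω):
  Node 0: (V_0 - V_1)/12000 - 1 = 0
  Node 1: (V_1 - V_0)/12000 + (V_1 - V_2)/33000 + (V_1 - V_5)/15000 = 0
  Node 2: (V_2 - V_1)/33000 + (V_2 - V_3)/13000 + (V_2 - V_5)/2.4 = 0
  Node 3: (V_3 - V_2)/13000 + (V_3 - 0)/12 + (V_3 - V_5)/1100 = 0
  Node 5: (V_5 - V_1)/15000 + (V_5 - V_2)/2.4 + (V_5 - V_3)/1100 + (V_5 - 0)/1.6 = 0
Collecting terms (coefficients in siemens):
  0.00008333·V_0 - 0.00008333·V_1 = 1
  0.0001803·V_1 - 0.00008333·V_0 - 0.0000303·V_2 - 0.00006667·V_5 = 0
  0.4168·V_2 - 0.0000303·V_1 - 0.00007692·V_3 - 0.4167·V_5 = 0
  0.08432·V_3 - 0.00007692·V_2 - 0.0009091·V_5 = 0
  1.043·V_5 - 0.00006667·V_1 - 0.4167·V_2 - 0.0009091·V_3 = 0
Solving these 5 simultaneous equations (Gaussian elimination) gives:
  V_0 = 22310 V, V_1 = 10310 V, V_2 = 2.347 V, V_3 = 0.01936 V
  V_5 = 1.597 V
R_eq = V_0 / 1 A = 22310 Ω = 22.31 kΩ

Final answer: 22.31 kΩ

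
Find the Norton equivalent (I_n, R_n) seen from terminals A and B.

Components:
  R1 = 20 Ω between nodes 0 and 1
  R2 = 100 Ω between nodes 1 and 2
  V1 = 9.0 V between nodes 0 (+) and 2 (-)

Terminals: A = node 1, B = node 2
Find the Thévenin equivalent first; then I_n = V_th/R_th and R_n = R_th.
Step 1 — V_th is the open-circuit voltage V_A - V_B (nothing connected across the terminals).
Nodal analysis, taking node 2 as the 0 V reference.
Source V1 fixes V_0 = 9 V.
KCL at each unknown node (sum of currents leaving = 0; resistances in Ω):
  Node 1: (V_1 - 9)/20 + (V_1 - 0)/100 = 0
Collecting terms: 0.06 × V_1 = 0.45  =>  V_1 = 7.5 V
V_th = V_1 - V_2 = 7.5 - 0 = 7.5 V
Step 2 — R_th: zero the source — replace V1 by a short circuit (node 2 merges into node 0) — and find the resistance seen between A (node 1) and B (node 0).
Reduce the network between node 1 (A) and node 0 (B) by series/parallel combination:
  Rp1 = R1 ‖ R2 (parallel, both between nodes 0 and 1) = 1/(1/20 + 1/100) = 16.67 Ω
R_th = 16.67 Ω
I_n = V_th/R_th = 7.5/16.67 = 0.45 A, and R_n = R_th = 16.67 Ω

Final answer: I_n = 0.45 A, R_n = 16.67 Ω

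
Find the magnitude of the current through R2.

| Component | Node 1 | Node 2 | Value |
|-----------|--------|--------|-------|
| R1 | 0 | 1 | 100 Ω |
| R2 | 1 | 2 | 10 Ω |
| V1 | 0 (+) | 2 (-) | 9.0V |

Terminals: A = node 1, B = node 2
Nodal analysis, taking node 2 as the 0 V reference.
Source V1 fixes V_0 = 9 V.
KCL at each unknown node (sum of currents leaving = 0; resistances in Ω):
  Node 1: (V_1 - 9)/100 + (V_1 - 0)/10 = 0
Collecting terms: 0.11 × V_1 = 0.09  =>  V_1 = 0.8182 V
I_R2 = (V_1 - V_2)/R2 = (0.8182 - 0)/10 = 0.08182 A
|I_R2| = 0.08182 A

Final answer: |I_R2| = 0.08182 A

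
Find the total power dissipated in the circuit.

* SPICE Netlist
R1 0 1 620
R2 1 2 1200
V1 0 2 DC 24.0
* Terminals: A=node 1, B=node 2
Nodal analysis, taking node 2 as the 0 V reference.
Source V1 fixes V_0 = 24 V.
KCL at each unknown node (sum of currents leaving = 0; resistances in Ω):
  Node 1: (V_1 - 24)/620 + (V_1 - 0)/1200 = 0
Collecting terms: 0.002446 × V_1 = 0.03871  =>  V_1 = 15.82 V
Power in each resistor, P = (ΔV)²/R:
  P_R1 = (24 - 15.82)²/620 = 0.1078 W
  P_R2 = (15.82 - 0)²/1200 = 0.2087 W
P_total = P_R1 + P_R2 = 0.3165 W

Final answer: 0.3165 W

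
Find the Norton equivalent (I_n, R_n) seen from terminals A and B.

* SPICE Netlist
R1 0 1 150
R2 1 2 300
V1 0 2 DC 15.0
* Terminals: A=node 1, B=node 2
Find the Thévenin equivalent first; then I_n = V_th/R_th and R_n = R_th.
Step 1 — V_th is the open-circuit voltage V_A - V_B (nothing connected across the terminals).
Nodal analysis, taking node 2 as the 0 V reference.
Source V1 fixes V_0 = 15 V.
KCL at each unknown node (sum of currents leaving = 0; resistances in Ω):
  Node 1: (V_1 - 15)/150 + (V_1 - 0)/300 = 0
Collecting terms: 0.01 × V_1 = 0.1  =>  V_1 = 10 V
V_th = V_1 - V_2 = 10 - 0 = 10 V
Step 2 — R_th: zero the source — replace V1 by a short circuit (node 2 merges into node 0) — and find the resistance seen between A (node 1) and B (node 0).
Reduce the network between node 1 (A) and node 0 (B) by series/parallel combination:
  Rp1 = R1 ‖ R2 (parallel, both between nodes 0 and 1) = 1/(1/150 + 1/300) = 100 Ω
R_th = 100 Ω
I_n = V_th/R_th = 10/100 = 0.1 A, and R_n = R_th = 100 Ω

Final answer: I_n = 0.1 A, R_n = 100 Ω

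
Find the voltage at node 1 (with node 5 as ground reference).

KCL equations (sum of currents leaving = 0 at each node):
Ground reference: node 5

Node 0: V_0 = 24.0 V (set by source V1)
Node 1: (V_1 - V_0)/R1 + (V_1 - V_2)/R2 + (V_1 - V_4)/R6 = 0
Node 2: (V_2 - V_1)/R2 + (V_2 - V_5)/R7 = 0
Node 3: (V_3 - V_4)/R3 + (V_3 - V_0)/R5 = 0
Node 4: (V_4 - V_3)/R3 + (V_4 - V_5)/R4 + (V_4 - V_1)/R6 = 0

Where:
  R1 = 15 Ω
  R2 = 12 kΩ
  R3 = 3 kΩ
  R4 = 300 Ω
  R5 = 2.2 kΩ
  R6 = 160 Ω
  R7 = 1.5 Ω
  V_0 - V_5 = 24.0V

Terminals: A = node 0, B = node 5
Nodal analysis, taking node 5 as the 0 V reference.
Source V1 fixes V_0 = 24 V.
KCL at each unknown node (sum of currents leaving = 0; resistances in Ω):
  Node 1: (V_1 - 24)/15 + (V_1 - V_2)/12000 + (V_1 - V_4)/160 = 0
  Node 2: (V_2 - V_1)/12000 + (V_2 - 0)/1.5 = 0
  Node 3: (V_3 - V_4)/3000 + (V_3 - 24)/2200 = 0
  Node 4: (V_4 - V_3)/3000 + (V_4 - 0)/300 + (V_4 - V_1)/160 = 0
Collecting terms (coefficients in siemens):
  0.073·V_1 - 0.00008333·V_2 - 0.00625·V_4 = 1.6
  0.6667·V_2 - 0.00008333·V_1 = 0
  0.0007879·V_3 - 0.0003333·V_4 = 0.01091
  0.009917·V_4 - 0.00625·V_1 - 0.0003333·V_3 = 0
Solving these 4 simultaneous equations (Gaussian elimination) gives:
  V_1 = 23.23 V, V_2 = 0.002903 V, V_3 = 20.33 V, V_4 = 15.32 V
The requested potential is V_1 = 23.23 V.

Final answer: V_1 = 23.23 V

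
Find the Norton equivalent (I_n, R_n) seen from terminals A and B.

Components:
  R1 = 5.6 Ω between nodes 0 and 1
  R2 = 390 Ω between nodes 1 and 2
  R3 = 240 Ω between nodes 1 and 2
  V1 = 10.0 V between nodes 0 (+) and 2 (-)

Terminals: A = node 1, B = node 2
Find the Thévenin equivalent first; then I_n = V_th/R_th and R_n = R_th.
Step 1 — V_th is the open-circuit voltage V_A - V_B (nothing connected across the terminals).
Nodal analysis, taking node 2 as the 0 V reference.
Source V1 fixes V_0 = 10 V.
KCL at each unknown node (sum of currents leaving = 0; resistances in Ω):
  Node 1: (V_1 - 10)/5.6 + (V_1 - 0)/390 + (V_1 - 0)/240 = 0
Collecting terms: 0.1853 × V_1 = 1.786  =>  V_1 = 9.637 V
V_th = V_1 - V_2 = 9.637 - 0 = 9.637 V
Step 2 — R_th: zero the source — replace V1 by a short circuit (node 2 merges into node 0) — and find the resistance seen between A (node 1) and B (node 0).
Reduce the network between node 1 (A) and node 0 (B) by series/parallel combination:
  Rp1 = R1 ‖ R2 ‖ R3 (parallel, all between nodes 0 and 1) = 1/(1/5.6 + 1/390 + 1/240) = 5.397 Ω
R_th = 5.397 Ω
I_n = V_th/R_th = 9.637/5.397 = 1.786 A, and R_n = R_th = 5.397 Ω

Final answer: I_n = 1.786 A, R_n = 5.397 Ω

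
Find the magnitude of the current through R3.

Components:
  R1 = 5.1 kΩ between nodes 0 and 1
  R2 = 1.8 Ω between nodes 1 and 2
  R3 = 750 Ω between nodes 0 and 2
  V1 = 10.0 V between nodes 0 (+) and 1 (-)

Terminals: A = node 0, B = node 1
Nodal analysis, taking node 1 as the 0 V reference.
Source V1 fixes V_0 = 10 V.
KCL at each unknown node (sum of currents leaving = 0; resistances in Ω):
  Node 2: (V_2 - 0)/1.8 + (V_2 - 10)/750 = 0
Collecting terms: 0.5569 × V_2 = 0.01333  =>  V_2 = 0.02394 V
I_R3 = (V_0 - V_2)/R3 = (10 - 0.02394)/750 = 0.0133 A
|I_R3| = 0.0133 A

Final answer: |I_R3| = 0.0133 A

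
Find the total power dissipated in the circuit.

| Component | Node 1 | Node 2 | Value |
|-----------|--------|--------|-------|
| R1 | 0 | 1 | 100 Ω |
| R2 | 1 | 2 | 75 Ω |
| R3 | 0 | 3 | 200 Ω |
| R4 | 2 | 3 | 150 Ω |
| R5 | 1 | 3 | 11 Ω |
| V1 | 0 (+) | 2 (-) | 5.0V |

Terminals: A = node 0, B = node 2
Nodal analysis, taking node 2 as the 0 V reference.
Source V1 fixes V_0 = 5 V.
KCL at each unknown node (sum of currents leaving = 0; resistances in Ω):
  Node 1: (V_1 - 5)/100 + (V_1 - 0)/75 + (V_1 - V_3)/11 = 0
  Node 3: (V_3 - 5)/200 + (V_3 - 0)/150 + (V_3 - V_1)/11 = 0
Collecting terms (coefficients in siemens):
  0.1142·V_1 - 0.09091·V_3 = 0.05
  0.1026·V_3 - 0.09091·V_1 = 0.025
Determinant D = (0.1142)(0.1026) - (-0.09091)(-0.09091) = 0.003454
V_1 = [(0.05)(0.1026) - (-0.09091)(0.025)]/D = 2.143 V
V_3 = [(0.1142)(0.025) - (0.05)(-0.09091)]/D = 2.143 V
Power in each resistor, P = (ΔV)²/R:
  P_R1 = (5 - 2.143)²/100 = 0.08163 W
  P_R2 = (2.143 - 0)²/75 = 0.06122 W
  P_R3 = (5 - 2.143)²/200 = 0.04082 W
  P_R4 = (0 - 2.143)²/150 = 0.03061 W
  P_R5 = (2.143 - 2.143)²/11 = 0 W
P_total = P_R1 + P_R2 + P_R3 + P_R4 + P_R5 = 0.2143 W

Final answer: 0.2143 W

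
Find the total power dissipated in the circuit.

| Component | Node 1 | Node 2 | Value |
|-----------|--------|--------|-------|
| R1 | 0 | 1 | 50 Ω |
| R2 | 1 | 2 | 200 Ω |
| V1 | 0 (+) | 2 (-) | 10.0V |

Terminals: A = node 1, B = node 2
Nodal analysis, taking node 2 as the 0 V reference.
Source V1 fixes V_0 = 10 V.
KCL at each unknown node (sum of currents leaving = 0; resistances in Ω):
  Node 1: (V_1 - 10)/50 + (V_1 - 0)/200 = 0
Collecting terms: 0.025 × V_1 = 0.2  =>  V_1 = 8 V
Power in each resistor, P = (ΔV)²/R:
  P_R1 = (10 - 8)²/50 = 0.08 W
  P_R2 = (8 - 0)²/200 = 0.32 W
P_total = P_R1 + P_R2 = 0.4 W

Final answer: 0.4 W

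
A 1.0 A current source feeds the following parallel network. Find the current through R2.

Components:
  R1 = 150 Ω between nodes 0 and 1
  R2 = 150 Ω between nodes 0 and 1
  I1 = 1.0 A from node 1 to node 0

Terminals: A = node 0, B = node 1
All resistors sit directly between nodes 0 and 1, so they are in parallel and share one voltage V; the full source current 1 A splits among them.
1/R_par = 1/150 + 1/150 = 0.01333 S  =>  R_par = 75 Ω
V = I × R_par = 1 × 75 = 75 V
I_R2 = V/R2 = 75/150 = 0.5 A

Final answer: 0.5 A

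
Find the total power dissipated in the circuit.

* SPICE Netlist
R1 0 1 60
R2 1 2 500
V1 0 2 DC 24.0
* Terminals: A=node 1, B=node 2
Nodal analysis, taking node 2 as the 0 V reference.
Source V1 fixes V_0 = 24 V.
KCL at each unknown node (sum of currents leaving = 0; resistances in Ω):
  Node 1: (V_1 - 24)/60 + (V_1 - 0)/500 = 0
Collecting terms: 0.01867 × V_1 = 0.4  =>  V_1 = 21.43 V
Power in each resistor, P = (ΔV)²/R:
  P_R1 = (24 - 21.43)²/60 = 0.1102 W
  P_R2 = (21.43 - 0)²/500 = 0.9184 W
P_total = P_R1 + P_R2 = 1.029 W

Final answer: 1.029 W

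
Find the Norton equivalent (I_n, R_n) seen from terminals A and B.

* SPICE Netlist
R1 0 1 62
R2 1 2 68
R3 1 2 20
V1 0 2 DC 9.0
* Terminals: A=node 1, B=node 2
Find the Thévenin equivalent first; then I_n = V_th/R_th and R_n = R_th.
Step 1 — V_th is the open-circuit voltage V_A - V_B (nothing connected across the terminals).
Nodal analysis, taking node 2 as the 0 V reference.
Source V1 fixes V_0 = 9 V.
KCL at each unknown node (sum of currents leaving = 0; resistances in Ω):
  Node 1: (V_1 - 9)/62 + (V_1 - 0)/68 + (V_1 - 0)/20 = 0
Collecting terms: 0.08083 × V_1 = 0.1452  =>  V_1 = 1.796 V
V_th = V_1 - V_2 = 1.796 - 0 = 1.796 V
Step 2 — R_th: zero the source — replace V1 by a short circuit (node 2 merges into node 0) — and find the resistance seen between A (node 1) and B (node 0).
Reduce the network between node 1 (A) and node 0 (B) by series/parallel combination:
  Rp1 = R1 ‖ R2 ‖ R3 (parallel, all between nodes 0 and 1) = 1/(1/62 + 1/68 + 1/20) = 12.37 Ω
R_th = 12.37 Ω
I_n = V_th/R_th = 1.796/12.37 = 0.1452 A, and R_n = R_th = 12.37 Ω

Final answer: I_n = 0.1452 A, R_n = 12.37 Ω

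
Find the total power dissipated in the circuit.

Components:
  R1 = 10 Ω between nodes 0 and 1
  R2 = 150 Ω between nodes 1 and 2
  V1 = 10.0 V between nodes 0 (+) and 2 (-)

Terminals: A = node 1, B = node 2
Nodal analysis, taking node 2 as the 0 V reference.
Source V1 fixes V_0 = 10 V.
KCL at each unknown node (sum of currents leaving = 0; resistances in Ω):
  Node 1: (V_1 - 10)/10 + (V_1 - 0)/150 = 0
Collecting terms: 0.1067 × V_1 = 1  =>  V_1 = 9.375 V
Power in each resistor, P = (ΔV)²/R:
  P_R1 = (10 - 9.375)²/10 = 0.03906 W
  P_R2 = (9.375 - 0)²/150 = 0.5859 W
P_total = P_R1 + P_R2 = 0.625 W

Final answer: 0.625 W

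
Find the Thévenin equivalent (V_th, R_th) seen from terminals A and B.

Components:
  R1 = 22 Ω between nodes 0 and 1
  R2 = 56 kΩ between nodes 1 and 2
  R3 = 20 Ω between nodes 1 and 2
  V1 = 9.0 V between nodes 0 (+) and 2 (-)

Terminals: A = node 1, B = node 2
Step 1 — V_th is the open-circuit voltage V_A - V_B (nothing connected across the terminals).
Nodal analysis, taking node 2 as the 0 V reference.
Source V1 fixes V_0 = 9 V.
KCL at each unknown node (sum of currents leaving = 0; resistances in Ω):
  Node 1: (V_1 - 9)/22 + (V_1 - 0)/56000 + (V_1 - 0)/20 = 0
Collecting terms: 0.09547 × V_1 = 0.4091  =>  V_1 = 4.285 V
V_th = V_1 - V_2 = 4.285 - 0 = 4.285 V
Step 2 — R_th: zero the source — replace V1 by a short circuit (node 2 merges into node 0) — and find the resistance seen between A (node 1) and B (node 0).
Reduce the network between node 1 (A) and node 0 (B) by series/parallel combination:
  Rp1 = R1 ‖ R2 ‖ R3 (parallel, all between nodes 0 and 1) = 1/(1/22 + 1/56000 + 1/20) = 10.47 Ω
R_th = 10.47 Ω

Final answer: V_th = 4.285 V, R_th = 10.47 Ω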